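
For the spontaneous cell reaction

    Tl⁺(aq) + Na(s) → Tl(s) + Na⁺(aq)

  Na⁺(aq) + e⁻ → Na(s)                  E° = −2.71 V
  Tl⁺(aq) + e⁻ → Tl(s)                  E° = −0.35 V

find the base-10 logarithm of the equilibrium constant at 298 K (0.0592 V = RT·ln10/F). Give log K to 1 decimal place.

log K = 39.9

The Tl⁺/Tl couple is reduced (cathode); E°cell = −0.35 − (−2.71) = +2.36 V with n = 1.
At equilibrium E = 0, so log K = nE°cell / 0.0592 = (1)(+2.36) / 0.0592 = 39.9.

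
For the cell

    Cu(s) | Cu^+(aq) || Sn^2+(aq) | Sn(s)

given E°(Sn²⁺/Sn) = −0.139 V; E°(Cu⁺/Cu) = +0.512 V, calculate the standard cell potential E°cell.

By convention the left-hand electrode in cell notation is the anode (oxidation) and the right-hand electrode is the cathode (reduction).
E°cell = E°(right) − E°(left) = −0.139 − (+0.512) = −0.651 V.
The negative sign shows that, as written, the cell would require an external voltage to drive the reaction.

−0.651 V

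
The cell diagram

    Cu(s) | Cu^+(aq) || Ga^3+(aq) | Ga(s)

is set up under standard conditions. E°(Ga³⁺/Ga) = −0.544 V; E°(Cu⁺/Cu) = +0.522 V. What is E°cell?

−1.066 V

By convention the left-hand electrode in cell notation is the anode (oxidation) and the right-hand electrode is the cathode (reduction).
E°cell = E°(right) − E°(left) = −0.544 − (+0.522) = −1.066 V.
The negative sign shows that, as written, the cell would require an external voltage to drive the reaction.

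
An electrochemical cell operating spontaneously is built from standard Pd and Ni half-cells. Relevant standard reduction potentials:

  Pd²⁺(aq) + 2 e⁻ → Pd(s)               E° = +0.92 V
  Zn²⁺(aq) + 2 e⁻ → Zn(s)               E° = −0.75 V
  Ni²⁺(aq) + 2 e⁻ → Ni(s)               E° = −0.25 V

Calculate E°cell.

+1.17 V

Of the two couples in this cell, the one with the more positive reduction potential is reduced at the cathode: here that is Pd²⁺/Pd (+0.92 V); Ni²⁺/Ni (−0.25 V) is the anode.
E°cell = E°(cathode) − E°(anode) = +0.92 − (−0.25) = +1.17 V.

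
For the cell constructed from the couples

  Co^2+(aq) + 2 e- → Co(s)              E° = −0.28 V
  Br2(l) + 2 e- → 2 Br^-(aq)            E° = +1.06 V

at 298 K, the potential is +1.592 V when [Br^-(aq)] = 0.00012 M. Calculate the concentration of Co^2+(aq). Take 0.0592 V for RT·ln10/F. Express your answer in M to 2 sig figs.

0.21 M

With Br₂/Br⁻ at the cathode and Co²⁺/Co at the anode, E°cell = +1.06 − (−0.28) = +1.34 V (n = 2).
Since E = E° − (0.0592/n)·log Q, log Q = n(E° − E)/0.0592 = −8.514.
The balanced reaction is Br2(l) + Co(s) → 2 Br^-(aq) + Co^2+(aq), so Q = [Br^-(aq)]^2·[Co^2+(aq)].
Isolating [Co^2+(aq)] in Q = 10^{−8.514} yields log [Co^2+(aq)] = −0.672, i.e. 0.21 M.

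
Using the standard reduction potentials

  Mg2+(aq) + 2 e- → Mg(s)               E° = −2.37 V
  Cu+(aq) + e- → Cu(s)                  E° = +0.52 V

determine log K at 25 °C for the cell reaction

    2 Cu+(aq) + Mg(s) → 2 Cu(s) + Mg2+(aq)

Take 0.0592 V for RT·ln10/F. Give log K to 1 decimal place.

The Cu⁺/Cu couple is reduced (cathode); E°cell = +0.52 − (−2.37) = +2.89 V with n = 2.
At equilibrium E = 0, so log K = nE°cell / 0.0592 = (2)(+2.89) / 0.0592 = 97.6.

log K = 97.6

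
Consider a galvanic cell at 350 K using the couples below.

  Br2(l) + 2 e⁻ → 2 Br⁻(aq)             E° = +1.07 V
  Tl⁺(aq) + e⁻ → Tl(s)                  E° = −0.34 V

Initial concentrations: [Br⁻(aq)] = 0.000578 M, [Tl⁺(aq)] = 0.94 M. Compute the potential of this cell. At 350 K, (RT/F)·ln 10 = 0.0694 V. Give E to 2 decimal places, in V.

Since E°(Br₂/Br⁻) > E°(Tl⁺/Tl), Br₂/Br⁻ serves as the cathode.
The standard potential is +1.07 − (−0.34) = +1.41 V and the balanced reaction transfers n = 2 electrons.
Balancing gives Br2(l) + 2 Tl(s) → 2 Br⁻(aq) + 2 Tl⁺(aq); hence Q = [Br⁻(aq)]^2·[Tl⁺(aq)]^2 = 2.95×10^−7 (log Q = −6.530).
E = E° − (0.0694/n)·log Q = +1.41 − (0.0694/2)(−6.530) = +1.64 V.

+1.64 V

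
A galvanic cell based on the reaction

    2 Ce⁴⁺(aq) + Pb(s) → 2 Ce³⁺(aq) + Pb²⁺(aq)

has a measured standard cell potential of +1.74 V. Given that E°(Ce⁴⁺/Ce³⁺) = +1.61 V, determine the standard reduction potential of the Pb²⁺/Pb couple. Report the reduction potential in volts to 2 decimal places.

In the reaction as written the Ce⁴⁺/Ce³⁺ couple is reduced (cathode) and Pb²⁺/Pb is oxidized (anode), so E°cell = E°(Ce⁴⁺/Ce³⁺) − E°(Pb²⁺/Pb).
E°(Pb²⁺/Pb) = E°(cathode) − E°cell = +1.61 − (+1.74) = −0.13 V.

−0.13 V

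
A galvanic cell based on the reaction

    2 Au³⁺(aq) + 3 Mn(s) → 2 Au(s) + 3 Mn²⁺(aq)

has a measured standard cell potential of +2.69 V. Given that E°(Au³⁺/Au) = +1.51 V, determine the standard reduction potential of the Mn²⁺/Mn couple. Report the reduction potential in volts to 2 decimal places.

In the reaction as written the Au³⁺/Au couple is reduced (cathode) and Mn²⁺/Mn is oxidized (anode), so E°cell = E°(Au³⁺/Au) − E°(Mn²⁺/Mn).
E°(Mn²⁺/Mn) = E°(cathode) − E°cell = +1.51 − (+2.69) = −1.18 V.

−1.18 V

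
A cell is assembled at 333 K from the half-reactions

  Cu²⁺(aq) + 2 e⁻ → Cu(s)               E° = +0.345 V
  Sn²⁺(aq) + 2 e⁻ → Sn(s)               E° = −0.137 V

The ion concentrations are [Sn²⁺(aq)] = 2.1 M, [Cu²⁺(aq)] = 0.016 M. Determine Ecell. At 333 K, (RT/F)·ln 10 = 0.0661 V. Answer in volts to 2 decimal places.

+0.41 V

The Cu²⁺/Cu couple has the more positive E°, so it is the cathode; Sn²⁺/Sn is the anode.
E°cell = E°cat − E°an = +0.345 − (−0.137) = +0.482 V; n = 2.
The balanced reaction is Cu²⁺(aq) + Sn(s) → Cu(s) + Sn²⁺(aq), so Q = [Sn²⁺(aq)] / [Cu²⁺(aq)] = 131 and log Q = 2.118.
By the Nernst equation, E = +0.482 − (0.0661/2)·(2.118) = +0.41 V.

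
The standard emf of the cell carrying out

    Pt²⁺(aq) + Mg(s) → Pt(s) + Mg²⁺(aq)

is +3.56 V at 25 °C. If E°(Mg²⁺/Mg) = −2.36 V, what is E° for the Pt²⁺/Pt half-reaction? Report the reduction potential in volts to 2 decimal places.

+1.20 V

In the reaction as written the Pt²⁺/Pt couple is reduced (cathode) and Mg²⁺/Mg is oxidized (anode), so E°cell = E°(Pt²⁺/Pt) − E°(Mg²⁺/Mg).
E°(Pt²⁺/Pt) = E°cell + E°(anode) = +3.56 + (−2.36) = +1.20 V.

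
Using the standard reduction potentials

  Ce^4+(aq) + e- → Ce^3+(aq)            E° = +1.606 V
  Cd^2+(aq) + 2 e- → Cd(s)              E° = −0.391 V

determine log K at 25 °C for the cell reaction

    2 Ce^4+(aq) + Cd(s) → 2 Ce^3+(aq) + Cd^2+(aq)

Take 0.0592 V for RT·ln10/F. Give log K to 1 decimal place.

log K = 67.5

The Ce⁴⁺/Ce³⁺ couple is reduced (cathode); E°cell = +1.606 − (−0.391) = +1.997 V with n = 2.
At equilibrium E = 0, so log K = nE°cell / 0.0592 = (2)(+1.997) / 0.0592 = 67.5.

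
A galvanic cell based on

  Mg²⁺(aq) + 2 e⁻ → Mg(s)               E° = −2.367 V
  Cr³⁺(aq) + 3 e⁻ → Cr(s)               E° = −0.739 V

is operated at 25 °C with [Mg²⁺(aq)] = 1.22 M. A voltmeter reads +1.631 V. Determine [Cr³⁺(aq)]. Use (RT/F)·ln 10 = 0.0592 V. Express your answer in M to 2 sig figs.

1.9 M

Cr³⁺/Cr is the cathode (higher E°); E°cell = −0.739 − (−2.367) = +1.628 V with n = 6.
Rearranging E = E° − (0.0592/n)·log Q gives log Q = 6(+1.628 − (+1.631))/0.0592 = −0.304.
For 2 Cr³⁺(aq) + 3 Mg(s) → 2 Cr(s) + 3 Mg²⁺(aq), the reaction quotient is Q = [Mg²⁺(aq)]^3 / [Cr³⁺(aq)]^2.
Isolating [Cr³⁺(aq)] in Q = 10^{−0.304} yields log [Cr³⁺(aq)] = 0.282, i.e. 1.9 M.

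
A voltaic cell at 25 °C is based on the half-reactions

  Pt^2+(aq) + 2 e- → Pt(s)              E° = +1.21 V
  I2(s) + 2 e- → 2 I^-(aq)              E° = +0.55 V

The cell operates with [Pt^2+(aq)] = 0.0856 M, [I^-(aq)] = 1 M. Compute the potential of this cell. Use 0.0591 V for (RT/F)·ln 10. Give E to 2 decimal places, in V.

+0.63 V

Since E°(Pt²⁺/Pt) > E°(I₂/I⁻), Pt²⁺/Pt serves as the cathode.
E°cell = +1.21 − (+0.55) = +0.66 V, with n = 2 electrons transferred.
For the overall reaction Pt^2+(aq) + 2 I^-(aq) → Pt(s) + I2(s), Q = 1 / ([Pt^2+(aq)]·[I^-(aq)]^2) = 11.7, giving log Q = 1.068.
By the Nernst equation, E = +0.66 − (0.0591/2)·(1.068) = +0.63 V.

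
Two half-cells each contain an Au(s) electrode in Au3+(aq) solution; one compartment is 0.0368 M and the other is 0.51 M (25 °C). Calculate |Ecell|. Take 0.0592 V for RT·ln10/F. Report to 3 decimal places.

0.023 V

For a concentration cell E°cell = 0, since both electrodes use the same couple.
The compartment with the higher Au3+(aq) concentration (0.51 M) acts as the cathode; ions are reduced there and produced at the dilute (0.0368 M) anode.
With n = 3, Ecell = −(0.0592/3)·log([dilute]/[conc]) = −(0.0592/3)·log(0.0368/0.51) = +0.023 V.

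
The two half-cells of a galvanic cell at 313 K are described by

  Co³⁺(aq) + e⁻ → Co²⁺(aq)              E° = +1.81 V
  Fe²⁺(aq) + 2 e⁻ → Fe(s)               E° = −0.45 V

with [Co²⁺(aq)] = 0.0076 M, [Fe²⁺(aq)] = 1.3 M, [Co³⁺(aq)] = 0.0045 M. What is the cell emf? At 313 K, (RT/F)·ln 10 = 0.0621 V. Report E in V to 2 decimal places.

The Co³⁺/Co²⁺ couple has the more positive E°, so it is the cathode; Fe²⁺/Fe is the anode.
E°cell = E°cat − E°an = +1.81 − (−0.45) = +2.26 V; n = 2.
For the overall reaction 2 Co³⁺(aq) + Fe(s) → 2 Co²⁺(aq) + Fe²⁺(aq), Q = ([Co²⁺(aq)]^2·[Fe²⁺(aq)]) / [Co³⁺(aq)]^2 = 3.71, giving log Q = 0.569.
E = E° − (0.0621/n)·log Q = +2.26 − (0.0621/2)(0.569) = +2.24 V.

+2.24 V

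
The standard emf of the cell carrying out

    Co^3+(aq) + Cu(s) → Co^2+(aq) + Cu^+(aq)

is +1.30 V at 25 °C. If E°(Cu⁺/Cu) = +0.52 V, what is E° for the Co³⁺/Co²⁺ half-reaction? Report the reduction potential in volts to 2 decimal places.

In the reaction as written the Co³⁺/Co²⁺ couple is reduced (cathode) and Cu⁺/Cu is oxidized (anode), so E°cell = E°(Co³⁺/Co²⁺) − E°(Cu⁺/Cu).
E°(Co³⁺/Co²⁺) = E°cell + E°(anode) = +1.30 + (+0.52) = +1.82 V.

+1.82 V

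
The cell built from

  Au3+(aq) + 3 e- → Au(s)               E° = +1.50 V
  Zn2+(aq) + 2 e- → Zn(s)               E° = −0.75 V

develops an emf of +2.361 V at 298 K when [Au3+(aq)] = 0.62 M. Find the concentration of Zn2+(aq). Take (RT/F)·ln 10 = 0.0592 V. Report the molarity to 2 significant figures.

The Au³⁺/Au couple has the larger reduction potential, so it is the cathode: E°cell = +1.50 − (−0.75) = +2.25 V and n = 6.
From the Nernst equation, log Q = n(E° − E)/0.0592 = 6·(+2.25 − (+2.361))/0.0592 = −11.250.
The balanced reaction is 2 Au3+(aq) + 3 Zn(s) → 2 Au(s) + 3 Zn2+(aq), so Q = [Zn2+(aq)]^3 / [Au3+(aq)]^2.
Isolating [Zn2+(aq)] in Q = 10^{−11.250} yields log [Zn2+(aq)] = −3.888, i.e. 0.00013 M.

0.00013 M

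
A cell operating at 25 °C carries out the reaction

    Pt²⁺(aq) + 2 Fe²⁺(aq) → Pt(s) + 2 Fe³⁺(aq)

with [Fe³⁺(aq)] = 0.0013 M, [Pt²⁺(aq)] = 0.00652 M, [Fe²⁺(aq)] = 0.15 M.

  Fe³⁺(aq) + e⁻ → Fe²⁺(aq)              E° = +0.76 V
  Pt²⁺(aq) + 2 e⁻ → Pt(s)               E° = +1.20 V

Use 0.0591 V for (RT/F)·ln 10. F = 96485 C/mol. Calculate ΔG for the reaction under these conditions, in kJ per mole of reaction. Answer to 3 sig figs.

−96.0 kJ/mol

E°cell = +1.20 − (+0.76) = +0.44 V; the balanced reaction transfers n = 2 electrons.
The reaction quotient is [Fe³⁺(aq)]^2 / ([Pt²⁺(aq)]·[Fe²⁺(aq)]^2) = 0.0115; by Nernst, E = +0.44 − (0.0591/2)(−1.939) = +0.4973 V.
Then ΔG = −nFE = −2 × 96485 × +0.4973 J/mol = −96.0 kJ/mol.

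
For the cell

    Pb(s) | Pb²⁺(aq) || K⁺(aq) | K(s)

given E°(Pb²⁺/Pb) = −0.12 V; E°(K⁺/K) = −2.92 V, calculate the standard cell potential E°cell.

By convention the left-hand electrode in cell notation is the anode (oxidation) and the right-hand electrode is the cathode (reduction).
E°cell = E°(right) − E°(left) = −2.92 − (−0.12) = −2.80 V.
The negative sign shows that, as written, the cell would require an external voltage to drive the reaction.

−2.80 V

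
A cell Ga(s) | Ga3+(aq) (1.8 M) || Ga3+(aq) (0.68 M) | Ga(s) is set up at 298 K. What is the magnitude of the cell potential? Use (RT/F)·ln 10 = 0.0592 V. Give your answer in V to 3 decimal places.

0.008 V

For a concentration cell E°cell = 0, since both electrodes use the same couple.
The compartment with the higher Ga3+(aq) concentration (1.8 M) acts as the cathode; ions are reduced there and produced at the dilute (0.68 M) anode.
With n = 3, Ecell = −(0.0592/3)·log([dilute]/[conc]) = −(0.0592/3)·log(0.68/1.8) = +0.008 V.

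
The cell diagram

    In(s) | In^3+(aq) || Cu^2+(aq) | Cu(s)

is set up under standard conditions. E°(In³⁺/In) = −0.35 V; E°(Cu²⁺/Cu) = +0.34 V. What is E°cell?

+0.69 V

By convention the left-hand electrode in cell notation is the anode (oxidation) and the right-hand electrode is the cathode (reduction).
E°cell = E°(right) − E°(left) = +0.34 − (−0.35) = +0.69 V.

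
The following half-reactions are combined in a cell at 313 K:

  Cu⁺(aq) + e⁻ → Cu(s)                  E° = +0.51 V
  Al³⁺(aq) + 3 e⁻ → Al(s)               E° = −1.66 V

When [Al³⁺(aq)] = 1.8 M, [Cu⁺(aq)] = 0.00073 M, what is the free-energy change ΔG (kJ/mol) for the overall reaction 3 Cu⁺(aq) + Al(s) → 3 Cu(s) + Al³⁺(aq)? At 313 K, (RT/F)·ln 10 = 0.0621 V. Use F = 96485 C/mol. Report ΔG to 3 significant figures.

The standard cell potential is +0.51 − (−1.66) = +2.17 V, with n = 3 electrons in the balanced equation.
Q = [Al³⁺(aq)] / [Cu⁺(aq)]^3 = 4.63×10^9, so log Q = 9.665 and E = +2.17 − (0.0621/3)(9.665) = +1.9699 V.
Finally ΔG = −nFE = −(3)(96485 C/mol)(+1.9699 V) = −570 kJ/mol.

−570 kJ/mol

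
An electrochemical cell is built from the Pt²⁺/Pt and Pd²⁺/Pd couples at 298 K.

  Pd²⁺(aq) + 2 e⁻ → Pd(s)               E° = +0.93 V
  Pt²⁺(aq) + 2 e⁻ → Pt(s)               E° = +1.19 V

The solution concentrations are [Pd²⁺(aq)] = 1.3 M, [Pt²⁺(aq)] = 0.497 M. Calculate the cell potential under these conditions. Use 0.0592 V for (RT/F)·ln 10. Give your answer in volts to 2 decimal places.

Since E°(Pt²⁺/Pt) > E°(Pd²⁺/Pd), Pt²⁺/Pt serves as the cathode.
E°cell = E°cat − E°an = +1.19 − (+0.93) = +0.26 V; n = 2.
Balancing gives Pt²⁺(aq) + Pd(s) → Pt(s) + Pd²⁺(aq); hence Q = [Pd²⁺(aq)] / [Pt²⁺(aq)] = 2.62 (log Q = 0.418).
By the Nernst equation, E = +0.26 − (0.0592/2)·(0.418) = +0.25 V.

+0.25 V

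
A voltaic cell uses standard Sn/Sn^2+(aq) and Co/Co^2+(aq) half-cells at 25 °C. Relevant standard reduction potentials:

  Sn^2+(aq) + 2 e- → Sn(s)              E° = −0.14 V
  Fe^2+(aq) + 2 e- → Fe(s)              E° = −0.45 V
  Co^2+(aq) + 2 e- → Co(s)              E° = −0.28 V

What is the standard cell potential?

+0.14 V

Of the two couples in this cell, the one with the more positive reduction potential is reduced at the cathode: here that is Sn²⁺/Sn (−0.14 V); Co²⁺/Co (−0.28 V) is the anode.
E°cell = E°(cathode) − E°(anode) = −0.14 − (−0.28) = +0.14 V.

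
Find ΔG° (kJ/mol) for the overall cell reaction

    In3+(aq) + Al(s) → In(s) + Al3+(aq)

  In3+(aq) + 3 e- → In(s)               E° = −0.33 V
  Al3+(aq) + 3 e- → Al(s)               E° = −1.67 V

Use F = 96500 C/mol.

−388 kJ/mol

In the reaction as written In3+(aq) is reduced, so the In³⁺/In couple is the cathode and Al³⁺/Al is the anode.
E°cell = −0.33 − (−1.67) = +1.34 V; balancing electrons gives n = 3.
ΔG° = −nFE°cell = −(3)(96500)(+1.34) J/mol = −388 kJ/mol.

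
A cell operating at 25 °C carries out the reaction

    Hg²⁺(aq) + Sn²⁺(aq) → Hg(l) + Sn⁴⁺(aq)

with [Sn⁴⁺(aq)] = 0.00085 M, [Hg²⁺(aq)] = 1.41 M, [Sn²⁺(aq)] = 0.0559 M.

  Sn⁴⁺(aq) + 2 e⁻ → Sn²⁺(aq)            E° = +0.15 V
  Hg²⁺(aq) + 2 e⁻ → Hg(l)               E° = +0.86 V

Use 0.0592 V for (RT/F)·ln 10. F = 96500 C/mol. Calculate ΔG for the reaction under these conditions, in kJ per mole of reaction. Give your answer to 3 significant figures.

The standard cell potential is +0.86 − (+0.15) = +0.71 V, with n = 2 electrons in the balanced equation.
The reaction quotient is [Sn⁴⁺(aq)] / ([Hg²⁺(aq)]·[Sn²⁺(aq)]) = 0.0108; by Nernst, E = +0.71 − (0.0592/2)(−1.967) = +0.7682 V.
Finally ΔG = −nFE = −(2)(96500 C/mol)(+0.7682 V) = −148 kJ/mol.

−148 kJ/mol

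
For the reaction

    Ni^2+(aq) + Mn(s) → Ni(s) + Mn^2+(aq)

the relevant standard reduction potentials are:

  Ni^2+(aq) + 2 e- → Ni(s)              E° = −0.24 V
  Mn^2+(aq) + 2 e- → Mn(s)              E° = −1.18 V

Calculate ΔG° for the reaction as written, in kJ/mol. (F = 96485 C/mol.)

−181 kJ/mol

In the reaction as written Ni^2+(aq) is reduced, so the Ni²⁺/Ni couple is the cathode and Mn²⁺/Mn is the anode.
E°cell = −0.24 − (−1.18) = +0.94 V; balancing electrons gives n = 2.
ΔG° = −nFE°cell = −(2)(96485)(+0.94) J/mol = −181 kJ/mol.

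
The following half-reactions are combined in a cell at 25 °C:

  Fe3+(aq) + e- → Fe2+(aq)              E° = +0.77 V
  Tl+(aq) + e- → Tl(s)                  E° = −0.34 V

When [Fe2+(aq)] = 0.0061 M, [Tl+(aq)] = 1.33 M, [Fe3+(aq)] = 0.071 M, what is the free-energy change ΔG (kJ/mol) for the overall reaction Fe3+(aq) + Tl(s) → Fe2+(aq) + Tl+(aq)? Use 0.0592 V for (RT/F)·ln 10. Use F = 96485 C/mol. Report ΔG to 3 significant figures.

−112 kJ/mol

E°cell = +0.77 − (−0.34) = +1.11 V; the balanced reaction transfers n = 1 electron.
Q = ([Fe2+(aq)]·[Tl+(aq)]) / [Fe3+(aq)] = 0.114, so log Q = −0.942 and E = +1.11 − (0.0592/1)(−0.942) = +1.1658 V.
Finally ΔG = −nFE = −(1)(96485 C/mol)(+1.1658 V) = −112 kJ/mol.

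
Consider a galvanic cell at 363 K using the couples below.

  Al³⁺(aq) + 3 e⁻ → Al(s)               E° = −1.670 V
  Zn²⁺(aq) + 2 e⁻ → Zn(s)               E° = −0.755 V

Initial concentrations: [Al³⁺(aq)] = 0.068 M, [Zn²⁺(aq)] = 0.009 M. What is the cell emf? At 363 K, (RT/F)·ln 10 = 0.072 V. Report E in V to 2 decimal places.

+0.87 V

Zn²⁺/Zn is reduced (cathode, E° = −0.755 V) and Al³⁺/Al is oxidized (anode).
E°cell = −0.755 − (−1.670) = +0.915 V, with n = 6 electrons transferred.
The balanced reaction is 3 Zn²⁺(aq) + 2 Al(s) → 3 Zn(s) + 2 Al³⁺(aq), so Q = [Al³⁺(aq)]^2 / [Zn²⁺(aq)]^3 = 6.34×10^3 and log Q = 3.802.
Applying E = E° − (RT ln10/nF)·log Q gives +0.915 − (0.072/6)(3.802) = +0.87 V.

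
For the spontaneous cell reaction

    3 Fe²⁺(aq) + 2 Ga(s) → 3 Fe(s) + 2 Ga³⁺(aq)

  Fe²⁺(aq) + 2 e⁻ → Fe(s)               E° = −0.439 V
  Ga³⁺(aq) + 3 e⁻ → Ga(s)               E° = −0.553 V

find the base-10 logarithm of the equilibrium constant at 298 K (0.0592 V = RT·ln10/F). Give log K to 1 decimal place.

log K = 11.6

The Fe²⁺/Fe couple is reduced (cathode); E°cell = −0.439 − (−0.553) = +0.114 V with n = 6.
At equilibrium E = 0, so log K = nE°cell / 0.0592 = (6)(+0.114) / 0.0592 = 11.6.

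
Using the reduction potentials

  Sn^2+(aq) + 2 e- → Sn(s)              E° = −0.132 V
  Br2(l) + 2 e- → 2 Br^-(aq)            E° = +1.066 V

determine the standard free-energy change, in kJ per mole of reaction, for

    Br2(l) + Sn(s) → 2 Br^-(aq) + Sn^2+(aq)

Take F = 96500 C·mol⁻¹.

−231 kJ/mol

In the reaction as written Br2(l) is reduced, so the Br₂/Br⁻ couple is the cathode and Sn²⁺/Sn is the anode.
E°cell = +1.066 − (−0.132) = +1.198 V; balancing electrons gives n = 2.
ΔG° = −nFE°cell = −(2)(96500)(+1.198) J/mol = −231 kJ/mol.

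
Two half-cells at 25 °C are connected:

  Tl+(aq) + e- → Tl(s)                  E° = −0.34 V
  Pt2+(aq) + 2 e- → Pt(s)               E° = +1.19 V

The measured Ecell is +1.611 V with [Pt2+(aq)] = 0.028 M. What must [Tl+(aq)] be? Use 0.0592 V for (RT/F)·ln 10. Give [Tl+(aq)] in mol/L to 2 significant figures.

0.0072 M

With Pt²⁺/Pt at the cathode and Tl⁺/Tl at the anode, E°cell = +1.19 − (−0.34) = +1.53 V (n = 2).
From the Nernst equation, log Q = n(E° − E)/0.0592 = 2·(+1.53 − (+1.611))/0.0592 = −2.736.
For Pt2+(aq) + 2 Tl(s) → Pt(s) + 2 Tl+(aq), the reaction quotient is Q = [Tl+(aq)]^2 / [Pt2+(aq)].
Solving for the unknown gives log [Tl+(aq)] = −2.144, so [Tl+(aq)] ≈ 0.0072 M.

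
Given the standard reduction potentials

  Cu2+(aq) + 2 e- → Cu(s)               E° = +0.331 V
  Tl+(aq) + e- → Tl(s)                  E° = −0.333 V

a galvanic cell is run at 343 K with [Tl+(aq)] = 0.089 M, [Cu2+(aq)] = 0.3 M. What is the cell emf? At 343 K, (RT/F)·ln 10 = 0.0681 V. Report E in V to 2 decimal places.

Cu²⁺/Cu is reduced (cathode, E° = +0.331 V) and Tl⁺/Tl is oxidized (anode).
E°cell = E°cat − E°an = +0.331 − (−0.333) = +0.664 V; n = 2.
Balancing gives Cu2+(aq) + 2 Tl(s) → Cu(s) + 2 Tl+(aq); hence Q = [Tl+(aq)]^2 / [Cu2+(aq)] = 0.0264 (log Q = −1.578).
Applying E = E° − (RT ln10/nF)·log Q gives +0.664 − (0.0681/2)(−1.578) = +0.72 V.

+0.72 V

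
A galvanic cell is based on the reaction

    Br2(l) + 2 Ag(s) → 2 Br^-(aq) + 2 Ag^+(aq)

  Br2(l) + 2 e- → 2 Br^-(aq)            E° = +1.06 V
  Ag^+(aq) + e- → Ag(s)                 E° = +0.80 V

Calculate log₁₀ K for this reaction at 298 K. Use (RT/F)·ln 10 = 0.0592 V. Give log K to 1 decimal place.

log K = 8.8

The Br₂/Br⁻ couple is reduced (cathode); E°cell = +1.06 − (+0.80) = +0.26 V with n = 2.
At equilibrium E = 0, so log K = nE°cell / 0.0592 = (2)(+0.26) / 0.0592 = 8.8.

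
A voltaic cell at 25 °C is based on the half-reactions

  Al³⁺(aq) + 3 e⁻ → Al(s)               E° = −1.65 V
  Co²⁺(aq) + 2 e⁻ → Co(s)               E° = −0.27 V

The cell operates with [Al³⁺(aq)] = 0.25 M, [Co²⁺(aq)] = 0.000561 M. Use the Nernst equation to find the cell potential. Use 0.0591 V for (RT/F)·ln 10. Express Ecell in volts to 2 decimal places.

+1.30 V

Co²⁺/Co is reduced (cathode, E° = −0.27 V) and Al³⁺/Al is oxidized (anode).
E°cell = E°cat − E°an = −0.27 − (−1.65) = +1.38 V; n = 6.
Balancing gives 3 Co²⁺(aq) + 2 Al(s) → 3 Co(s) + 2 Al³⁺(aq); hence Q = [Al³⁺(aq)]^2 / [Co²⁺(aq)]^3 = 3.54×10^8 (log Q = 8.549).
Applying E = E° − (RT ln10/nF)·log Q gives +1.38 − (0.0591/6)(8.549) = +1.30 V.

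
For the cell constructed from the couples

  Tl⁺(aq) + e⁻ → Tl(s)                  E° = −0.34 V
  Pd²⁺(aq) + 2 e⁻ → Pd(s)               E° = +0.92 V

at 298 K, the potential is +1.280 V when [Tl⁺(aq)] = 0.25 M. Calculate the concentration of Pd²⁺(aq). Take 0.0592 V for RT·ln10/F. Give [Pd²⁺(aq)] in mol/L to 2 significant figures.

0.30 M

The Pd²⁺/Pd couple has the larger reduction potential, so it is the cathode: E°cell = +0.92 − (−0.34) = +1.26 V and n = 2.
From the Nernst equation, log Q = n(E° − E)/0.0592 = 2·(+1.26 − (+1.280))/0.0592 = −0.676.
For Pd²⁺(aq) + 2 Tl(s) → Pd(s) + 2 Tl⁺(aq), the reaction quotient is Q = [Tl⁺(aq)]^2 / [Pd²⁺(aq)].
Substituting the known concentrations and solving, log [Pd²⁺(aq)] = −0.528 and [Pd²⁺(aq)] = 0.30 M.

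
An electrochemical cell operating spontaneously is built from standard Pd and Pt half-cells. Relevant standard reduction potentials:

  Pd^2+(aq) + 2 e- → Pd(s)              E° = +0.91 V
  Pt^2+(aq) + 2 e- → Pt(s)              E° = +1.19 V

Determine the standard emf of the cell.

+0.28 V

Of the two couples in this cell, the one with the more positive reduction potential is reduced at the cathode: here that is Pt²⁺/Pt (+1.19 V); Pd²⁺/Pd (+0.91 V) is the anode.
E°cell = E°(cathode) − E°(anode) = +1.19 − (+0.91) = +0.28 V.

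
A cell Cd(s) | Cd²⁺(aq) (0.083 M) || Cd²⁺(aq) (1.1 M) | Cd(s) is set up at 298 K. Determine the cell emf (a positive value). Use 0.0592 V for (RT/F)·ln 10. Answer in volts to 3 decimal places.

0.033 V

For a concentration cell E°cell = 0, since both electrodes use the same couple.
The compartment with the higher Cd²⁺(aq) concentration (1.1 M) acts as the cathode; ions are reduced there and produced at the dilute (0.083 M) anode.
With n = 2, Ecell = −(0.0592/2)·log([dilute]/[conc]) = −(0.0592/2)·log(0.083/1.1) = +0.033 V.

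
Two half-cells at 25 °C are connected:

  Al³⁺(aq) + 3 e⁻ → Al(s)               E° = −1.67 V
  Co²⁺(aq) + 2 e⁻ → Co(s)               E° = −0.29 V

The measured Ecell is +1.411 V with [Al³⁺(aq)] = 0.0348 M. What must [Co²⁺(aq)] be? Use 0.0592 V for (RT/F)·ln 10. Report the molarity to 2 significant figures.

The Co²⁺/Co couple has the larger reduction potential, so it is the cathode: E°cell = −0.29 − (−1.67) = +1.38 V and n = 6.
Rearranging E = E° − (0.0592/n)·log Q gives log Q = 6(+1.38 − (+1.411))/0.0592 = −3.142.
For 3 Co²⁺(aq) + 2 Al(s) → 3 Co(s) + 2 Al³⁺(aq), the reaction quotient is Q = [Al³⁺(aq)]^2 / [Co²⁺(aq)]^3.
Substituting the known concentrations and solving, log [Co²⁺(aq)] = 0.075 and [Co²⁺(aq)] = 1.2 M.

1.2 M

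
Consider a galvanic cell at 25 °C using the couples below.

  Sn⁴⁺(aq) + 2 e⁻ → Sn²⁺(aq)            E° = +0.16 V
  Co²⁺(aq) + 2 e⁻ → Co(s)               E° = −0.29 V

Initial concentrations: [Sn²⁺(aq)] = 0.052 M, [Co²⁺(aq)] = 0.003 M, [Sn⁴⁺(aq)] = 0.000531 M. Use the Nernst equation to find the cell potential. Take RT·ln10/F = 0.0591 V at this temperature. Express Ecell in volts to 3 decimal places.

Sn⁴⁺/Sn²⁺ is reduced (cathode, E° = +0.16 V) and Co²⁺/Co is oxidized (anode).
E°cell = +0.16 − (−0.29) = +0.45 V, with n = 2 electrons transferred.
The balanced reaction is Sn⁴⁺(aq) + Co(s) → Sn²⁺(aq) + Co²⁺(aq), so Q = ([Sn²⁺(aq)]·[Co²⁺(aq)]) / [Sn⁴⁺(aq)] = 0.294 and log Q = −0.532.
E = E° − (0.0591/n)·log Q = +0.45 − (0.0591/2)(−0.532) = +0.466 V.

+0.466 V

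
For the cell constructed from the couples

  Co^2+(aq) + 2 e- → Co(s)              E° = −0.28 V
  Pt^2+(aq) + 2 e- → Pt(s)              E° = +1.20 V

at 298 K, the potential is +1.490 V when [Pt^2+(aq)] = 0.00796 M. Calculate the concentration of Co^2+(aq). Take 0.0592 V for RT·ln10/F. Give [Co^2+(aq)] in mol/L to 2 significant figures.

0.0037 M

With Pt²⁺/Pt at the cathode and Co²⁺/Co at the anode, E°cell = +1.20 − (−0.28) = +1.48 V (n = 2).
Rearranging E = E° − (0.0592/n)·log Q gives log Q = 2(+1.48 − (+1.490))/0.0592 = −0.338.
The balanced reaction is Pt^2+(aq) + Co(s) → Pt(s) + Co^2+(aq), so Q = [Co^2+(aq)] / [Pt^2+(aq)].
Solving for the unknown gives log [Co^2+(aq)] = −2.437, so [Co^2+(aq)] ≈ 0.0037 M.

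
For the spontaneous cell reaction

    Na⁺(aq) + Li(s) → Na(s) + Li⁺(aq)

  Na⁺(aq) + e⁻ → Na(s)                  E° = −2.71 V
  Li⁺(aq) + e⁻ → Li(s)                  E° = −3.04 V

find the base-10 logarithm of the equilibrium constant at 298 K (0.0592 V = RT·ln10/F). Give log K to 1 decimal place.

log K = 5.6

The Na⁺/Na couple is reduced (cathode); E°cell = −2.71 − (−3.04) = +0.33 V with n = 1.
At equilibrium E = 0, so log K = nE°cell / 0.0592 = (1)(+0.33) / 0.0592 = 5.6.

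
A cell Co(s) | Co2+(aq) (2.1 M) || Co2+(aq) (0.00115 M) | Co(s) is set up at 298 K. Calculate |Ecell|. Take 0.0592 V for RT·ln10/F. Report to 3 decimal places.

For a concentration cell E°cell = 0, since both electrodes use the same couple.
The compartment with the higher Co2+(aq) concentration (2.1 M) acts as the cathode; ions are reduced there and produced at the dilute (0.00115 M) anode.
With n = 2, Ecell = −(0.0592/2)·log([dilute]/[conc]) = −(0.0592/2)·log(0.00115/2.1) = +0.097 V.

0.097 V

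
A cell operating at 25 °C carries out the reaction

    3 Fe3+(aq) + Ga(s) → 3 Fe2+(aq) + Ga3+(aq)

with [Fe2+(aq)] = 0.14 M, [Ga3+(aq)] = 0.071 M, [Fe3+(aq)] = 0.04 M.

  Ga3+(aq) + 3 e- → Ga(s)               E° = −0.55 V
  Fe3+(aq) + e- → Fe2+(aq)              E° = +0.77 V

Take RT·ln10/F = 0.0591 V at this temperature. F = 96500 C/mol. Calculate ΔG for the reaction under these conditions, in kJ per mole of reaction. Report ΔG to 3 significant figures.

−379 kJ/mol

With Fe³⁺/Fe²⁺ reduced at the cathode, E°cell = +0.77 − (−0.55) = +1.32 V and n = 3.
Here Q = ([Fe2+(aq)]^3·[Ga3+(aq)]) / [Fe3+(aq)]^3 = 3.04 (log Q = 0.483), giving E = +1.32 − (0.0591/3)·(0.483) = +1.3105 V.
ΔG = −nFE = −(3)(96500)(+1.3105) J/mol = −379 kJ/mol.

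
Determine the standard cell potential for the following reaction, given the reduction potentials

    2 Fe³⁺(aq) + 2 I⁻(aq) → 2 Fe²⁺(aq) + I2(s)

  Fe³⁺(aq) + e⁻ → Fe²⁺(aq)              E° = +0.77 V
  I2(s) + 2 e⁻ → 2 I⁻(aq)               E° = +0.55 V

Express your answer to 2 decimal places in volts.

In the reaction as written, Fe³⁺(aq) is reduced (cathode) and I2(s) is produced by oxidation at the anode.
E°cell = E°(cathode) − E°(anode) = +0.77 − (+0.55) = +0.22 V.
The positive value indicates the reaction is spontaneous as written.

+0.22 V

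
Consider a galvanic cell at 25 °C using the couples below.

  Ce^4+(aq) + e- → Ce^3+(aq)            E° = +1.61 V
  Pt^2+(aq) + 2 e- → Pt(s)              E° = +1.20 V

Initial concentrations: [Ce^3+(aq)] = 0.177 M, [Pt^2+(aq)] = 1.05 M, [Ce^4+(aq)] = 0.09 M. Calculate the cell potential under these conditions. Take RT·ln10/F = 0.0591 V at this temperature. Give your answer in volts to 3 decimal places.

Since E°(Ce⁴⁺/Ce³⁺) > E°(Pt²⁺/Pt), Ce⁴⁺/Ce³⁺ serves as the cathode.
The standard potential is +1.61 − (+1.20) = +0.41 V and the balanced reaction transfers n = 2 electrons.
Balancing gives 2 Ce^4+(aq) + Pt(s) → 2 Ce^3+(aq) + Pt^2+(aq); hence Q = ([Ce^3+(aq)]^2·[Pt^2+(aq)]) / [Ce^4+(aq)]^2 = 4.06 (log Q = 0.609).
By the Nernst equation, E = +0.41 − (0.0591/2)·(0.609) = +0.392 V.

+0.392 V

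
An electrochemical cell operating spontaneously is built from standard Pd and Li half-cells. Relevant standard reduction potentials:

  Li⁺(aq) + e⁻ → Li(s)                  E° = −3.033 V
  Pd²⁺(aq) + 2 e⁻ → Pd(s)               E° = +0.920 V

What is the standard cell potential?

The Pd²⁺/Pd couple has the higher E°, so Pd ion is reduced (cathode) and Li is oxidized (anode).
E°cell = E°(cathode) − E°(anode) = +0.920 − (−3.033) = +3.953 V.

+3.953 V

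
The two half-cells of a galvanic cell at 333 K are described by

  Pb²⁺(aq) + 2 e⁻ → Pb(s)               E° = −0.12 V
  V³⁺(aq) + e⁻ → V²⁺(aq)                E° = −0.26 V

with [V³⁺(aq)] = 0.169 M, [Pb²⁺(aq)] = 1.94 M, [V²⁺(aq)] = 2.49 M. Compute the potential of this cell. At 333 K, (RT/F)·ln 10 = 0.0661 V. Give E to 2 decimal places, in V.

Since E°(Pb²⁺/Pb) > E°(V³⁺/V²⁺), Pb²⁺/Pb serves as the cathode.
The standard potential is −0.12 − (−0.26) = +0.14 V and the balanced reaction transfers n = 2 electrons.
Balancing gives Pb²⁺(aq) + 2 V²⁺(aq) → Pb(s) + 2 V³⁺(aq); hence Q = [V³⁺(aq)]^2 / ([Pb²⁺(aq)]·[V²⁺(aq)]^2) = 0.00237 (log Q = −2.624).
By the Nernst equation, E = +0.14 − (0.0661/2)·(−2.624) = +0.23 V.

+0.23 V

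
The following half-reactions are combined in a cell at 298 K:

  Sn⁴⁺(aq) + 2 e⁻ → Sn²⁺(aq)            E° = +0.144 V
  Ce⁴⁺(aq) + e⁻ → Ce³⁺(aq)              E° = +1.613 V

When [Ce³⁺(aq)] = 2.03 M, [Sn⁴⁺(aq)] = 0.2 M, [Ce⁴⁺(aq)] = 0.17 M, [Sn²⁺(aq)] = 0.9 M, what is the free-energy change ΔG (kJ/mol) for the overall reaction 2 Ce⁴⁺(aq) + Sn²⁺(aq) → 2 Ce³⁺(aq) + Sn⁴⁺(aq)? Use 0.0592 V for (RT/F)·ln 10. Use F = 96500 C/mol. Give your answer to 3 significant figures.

The standard cell potential is +1.613 − (+0.144) = +1.469 V, with n = 2 electrons in the balanced equation.
The reaction quotient is ([Ce³⁺(aq)]^2·[Sn⁴⁺(aq)]) / ([Ce⁴⁺(aq)]^2·[Sn²⁺(aq)]) = 31.7; by Nernst, E = +1.469 − (0.0592/2)(1.501) = +1.4246 V.
ΔG = −nFE = −(2)(96500)(+1.4246) J/mol = −275 kJ/mol.

−275 kJ/mol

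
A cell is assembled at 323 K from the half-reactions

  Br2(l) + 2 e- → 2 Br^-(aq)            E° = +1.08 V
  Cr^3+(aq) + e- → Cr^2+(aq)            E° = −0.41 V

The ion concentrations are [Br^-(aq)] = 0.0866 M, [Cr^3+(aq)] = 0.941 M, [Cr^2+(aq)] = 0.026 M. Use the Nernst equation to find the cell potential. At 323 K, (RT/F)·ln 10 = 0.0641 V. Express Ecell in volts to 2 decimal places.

+1.46 V

Br₂/Br⁻ is reduced (cathode, E° = +1.08 V) and Cr³⁺/Cr²⁺ is oxidized (anode).
E°cell = E°cat − E°an = +1.08 − (−0.41) = +1.49 V; n = 2.
The balanced reaction is Br2(l) + 2 Cr^2+(aq) → 2 Br^-(aq) + 2 Cr^3+(aq), so Q = ([Br^-(aq)]^2·[Cr^3+(aq)]^2) / [Cr^2+(aq)]^2 = 9.82 and log Q = 0.992.
Applying E = E° − (RT ln10/nF)·log Q gives +1.49 − (0.0641/2)(0.992) = +1.46 V.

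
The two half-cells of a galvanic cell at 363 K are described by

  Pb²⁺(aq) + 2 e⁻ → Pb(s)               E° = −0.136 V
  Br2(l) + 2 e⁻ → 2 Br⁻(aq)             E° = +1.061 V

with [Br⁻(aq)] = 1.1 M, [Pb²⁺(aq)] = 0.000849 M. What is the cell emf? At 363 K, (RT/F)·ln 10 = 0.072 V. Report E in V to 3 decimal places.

+1.305 V

The Br₂/Br⁻ couple has the more positive E°, so it is the cathode; Pb²⁺/Pb is the anode.
The standard potential is +1.061 − (−0.136) = +1.197 V and the balanced reaction transfers n = 2 electrons.
For the overall reaction Br2(l) + Pb(s) → 2 Br⁻(aq) + Pb²⁺(aq), Q = [Br⁻(aq)]^2·[Pb²⁺(aq)] = 0.00103, giving log Q = −2.988.
Applying E = E° − (RT ln10/nF)·log Q gives +1.197 − (0.072/2)(−2.988) = +1.305 V.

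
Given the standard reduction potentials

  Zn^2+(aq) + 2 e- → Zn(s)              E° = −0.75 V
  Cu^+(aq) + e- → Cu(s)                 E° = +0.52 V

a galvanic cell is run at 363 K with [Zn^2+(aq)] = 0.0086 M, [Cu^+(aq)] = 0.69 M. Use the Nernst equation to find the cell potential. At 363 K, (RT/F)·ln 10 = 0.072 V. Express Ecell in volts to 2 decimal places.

Since E°(Cu⁺/Cu) > E°(Zn²⁺/Zn), Cu⁺/Cu serves as the cathode.
E°cell = E°cat − E°an = +0.52 − (−0.75) = +1.27 V; n = 2.
The balanced reaction is 2 Cu^+(aq) + Zn(s) → 2 Cu(s) + Zn^2+(aq), so Q = [Zn^2+(aq)] / [Cu^+(aq)]^2 = 0.0181 and log Q = −1.743.
E = E° − (0.072/n)·log Q = +1.27 − (0.072/2)(−1.743) = +1.33 V.

+1.33 V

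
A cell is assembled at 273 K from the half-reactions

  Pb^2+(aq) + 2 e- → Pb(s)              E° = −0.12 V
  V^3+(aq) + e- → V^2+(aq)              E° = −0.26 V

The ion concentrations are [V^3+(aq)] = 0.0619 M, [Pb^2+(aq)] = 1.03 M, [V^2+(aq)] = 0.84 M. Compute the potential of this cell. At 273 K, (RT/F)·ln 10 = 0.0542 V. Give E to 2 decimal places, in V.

Pb²⁺/Pb is reduced (cathode, E° = −0.12 V) and V³⁺/V²⁺ is oxidized (anode).
E°cell = −0.12 − (−0.26) = +0.14 V, with n = 2 electrons transferred.
Balancing gives Pb^2+(aq) + 2 V^2+(aq) → Pb(s) + 2 V^3+(aq); hence Q = [V^3+(aq)]^2 / ([Pb^2+(aq)]·[V^2+(aq)]^2) = 0.00527 (log Q = −2.278).
E = E° − (0.0542/n)·log Q = +0.14 − (0.0542/2)(−2.278) = +0.20 V.

+0.20 V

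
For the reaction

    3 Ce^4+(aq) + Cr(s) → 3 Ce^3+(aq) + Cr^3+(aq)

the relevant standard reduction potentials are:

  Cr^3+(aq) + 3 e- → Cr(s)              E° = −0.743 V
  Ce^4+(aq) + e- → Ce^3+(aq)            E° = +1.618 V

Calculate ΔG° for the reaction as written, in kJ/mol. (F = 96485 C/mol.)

In the reaction as written Ce^4+(aq) is reduced, so the Ce⁴⁺/Ce³⁺ couple is the cathode and Cr³⁺/Cr is the anode.
E°cell = +1.618 − (−0.743) = +2.361 V; balancing electrons gives n = 3.
ΔG° = −nFE°cell = −(3)(96485)(+2.361) J/mol = −683 kJ/mol.

−683 kJ/mol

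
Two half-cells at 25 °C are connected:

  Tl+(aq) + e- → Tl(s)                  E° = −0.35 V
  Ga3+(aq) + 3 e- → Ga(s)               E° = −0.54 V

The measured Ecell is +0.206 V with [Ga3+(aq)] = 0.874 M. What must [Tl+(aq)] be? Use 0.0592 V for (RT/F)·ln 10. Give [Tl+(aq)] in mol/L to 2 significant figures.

With Tl⁺/Tl at the cathode and Ga³⁺/Ga at the anode, E°cell = −0.35 − (−0.54) = +0.19 V (n = 3).
Since E = E° − (0.0592/n)·log Q, log Q = n(E° − E)/0.0592 = −0.811.
For 3 Tl+(aq) + Ga(s) → 3 Tl(s) + Ga3+(aq), the reaction quotient is Q = [Ga3+(aq)] / [Tl+(aq)]^3.
Substituting the known concentrations and solving, log [Tl+(aq)] = 0.251 and [Tl+(aq)] = 1.8 M.

1.8 M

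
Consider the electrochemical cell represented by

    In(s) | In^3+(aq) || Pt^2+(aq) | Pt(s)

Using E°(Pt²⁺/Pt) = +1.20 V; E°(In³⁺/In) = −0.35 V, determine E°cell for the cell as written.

+1.55 V

By convention the left-hand electrode in cell notation is the anode (oxidation) and the right-hand electrode is the cathode (reduction).
E°cell = E°(right) − E°(left) = +1.20 − (−0.35) = +1.55 V.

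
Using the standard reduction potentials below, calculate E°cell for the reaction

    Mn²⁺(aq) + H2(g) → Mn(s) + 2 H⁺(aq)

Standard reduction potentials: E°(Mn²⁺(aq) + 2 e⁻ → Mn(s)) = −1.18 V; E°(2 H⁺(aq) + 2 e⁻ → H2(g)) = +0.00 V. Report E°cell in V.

Mn²⁺(aq) gains electrons, so the Mn²⁺/Mn couple is the cathode; the 2H⁺/H₂ couple is the anode.
E°cell = E°(cathode) − E°(anode) = −1.18 − (+0.00) = −1.18 V.

−1.18 V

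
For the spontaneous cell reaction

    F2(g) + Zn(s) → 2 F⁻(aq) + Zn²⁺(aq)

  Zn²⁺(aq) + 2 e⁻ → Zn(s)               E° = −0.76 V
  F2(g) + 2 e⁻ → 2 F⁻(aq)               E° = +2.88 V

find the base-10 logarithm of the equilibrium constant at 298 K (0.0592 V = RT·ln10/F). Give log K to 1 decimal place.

log K = 123.0

The F₂/F⁻ couple is reduced (cathode); E°cell = +2.88 − (−0.76) = +3.64 V with n = 2.
At equilibrium E = 0, so log K = nE°cell / 0.0592 = (2)(+3.64) / 0.0592 = 123.0.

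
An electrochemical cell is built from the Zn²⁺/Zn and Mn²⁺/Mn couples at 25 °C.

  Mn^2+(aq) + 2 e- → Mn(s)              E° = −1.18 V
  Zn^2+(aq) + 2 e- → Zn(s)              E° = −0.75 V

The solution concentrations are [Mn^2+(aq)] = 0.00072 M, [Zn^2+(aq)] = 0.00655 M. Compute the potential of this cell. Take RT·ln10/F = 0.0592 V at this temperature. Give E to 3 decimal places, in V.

Since E°(Zn²⁺/Zn) > E°(Mn²⁺/Mn), Zn²⁺/Zn serves as the cathode.
E°cell = E°cat − E°an = −0.75 − (−1.18) = +0.43 V; n = 2.
Balancing gives Zn^2+(aq) + Mn(s) → Zn(s) + Mn^2+(aq); hence Q = [Mn^2+(aq)] / [Zn^2+(aq)] = 0.11 (log Q = −0.959).
Applying E = E° − (RT ln10/nF)·log Q gives +0.43 − (0.0592/2)(−0.959) = +0.458 V.

+0.458 V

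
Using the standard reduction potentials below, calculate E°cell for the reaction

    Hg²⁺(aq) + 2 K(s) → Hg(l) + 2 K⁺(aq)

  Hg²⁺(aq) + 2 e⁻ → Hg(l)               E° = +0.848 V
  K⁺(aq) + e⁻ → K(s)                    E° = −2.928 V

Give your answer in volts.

Hg²⁺(aq) gains electrons, so the Hg²⁺/Hg couple is the cathode; the K⁺/K couple is the anode.
E°cell = E°(cathode) − E°(anode) = +0.848 − (−2.928) = +3.776 V.
The positive value indicates the reaction is spontaneous as written.

+3.776 V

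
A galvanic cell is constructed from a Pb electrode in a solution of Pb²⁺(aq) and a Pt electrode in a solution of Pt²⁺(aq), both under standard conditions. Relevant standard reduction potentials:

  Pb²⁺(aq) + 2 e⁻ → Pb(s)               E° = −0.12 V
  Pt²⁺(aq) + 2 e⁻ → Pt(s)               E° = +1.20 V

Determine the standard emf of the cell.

The Pt²⁺/Pt couple has the higher E°, so Pt ion is reduced (cathode) and Pb is oxidized (anode).
E°cell = E°(cathode) − E°(anode) = +1.20 − (−0.12) = +1.32 V.

+1.32 V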